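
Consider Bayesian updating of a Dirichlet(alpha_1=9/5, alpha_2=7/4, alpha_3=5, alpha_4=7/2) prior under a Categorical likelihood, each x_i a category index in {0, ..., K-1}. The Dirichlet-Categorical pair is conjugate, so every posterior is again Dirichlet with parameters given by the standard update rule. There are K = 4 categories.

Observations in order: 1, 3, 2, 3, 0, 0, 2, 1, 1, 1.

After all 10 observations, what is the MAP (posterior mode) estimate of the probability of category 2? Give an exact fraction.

obs 1: x=1 → posterior Dirichlet(9/5, 11/4, 5, 7/2)
obs 2: x=3 → posterior Dirichlet(9/5, 11/4, 5, 9/2)
obs 3: x=2 → posterior Dirichlet(9/5, 11/4, 6, 9/2)
obs 4: x=3 → posterior Dirichlet(9/5, 11/4, 6, 11/2)
obs 5: x=0 → posterior Dirichlet(14/5, 11/4, 6, 11/2)
obs 6: x=0 → posterior Dirichlet(19/5, 11/4, 6, 11/2)
obs 7: x=2 → posterior Dirichlet(19/5, 11/4, 7, 11/2)
obs 8: x=1 → posterior Dirichlet(19/5, 15/4, 7, 11/2)
obs 9: x=1 → posterior Dirichlet(19/5, 19/4, 7, 11/2)
obs 10: x=1 → posterior Dirichlet(19/5, 23/4, 7, 11/2)

120/361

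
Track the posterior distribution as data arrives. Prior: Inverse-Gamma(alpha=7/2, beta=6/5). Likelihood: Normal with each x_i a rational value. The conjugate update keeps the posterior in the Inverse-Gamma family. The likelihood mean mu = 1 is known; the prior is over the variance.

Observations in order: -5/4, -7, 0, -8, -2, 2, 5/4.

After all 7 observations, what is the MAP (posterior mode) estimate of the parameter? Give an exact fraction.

6541/640

obs 1: x=-5/4 → posterior Inverse-Gamma(4, 597/160)
obs 2: x=-7 → posterior Inverse-Gamma(9/2, 5717/160)
obs 3: x=0 → posterior Inverse-Gamma(5, 5797/160)
obs 4: x=-8 → posterior Inverse-Gamma(11/2, 12277/160)
obs 5: x=-2 → posterior Inverse-Gamma(6, 12997/160)
obs 6: x=2 → posterior Inverse-Gamma(13/2, 13077/160)
obs 7: x=5/4 → posterior Inverse-Gamma(7, 6541/80)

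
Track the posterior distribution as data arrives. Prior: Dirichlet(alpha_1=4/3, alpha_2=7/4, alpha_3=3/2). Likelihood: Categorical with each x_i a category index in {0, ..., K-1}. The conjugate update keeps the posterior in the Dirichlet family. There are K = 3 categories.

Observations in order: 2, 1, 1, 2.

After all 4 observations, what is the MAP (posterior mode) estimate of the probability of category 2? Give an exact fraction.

30/67

obs 1: x=2 → posterior Dirichlet(4/3, 7/4, 5/2)
obs 2: x=1 → posterior Dirichlet(4/3, 11/4, 5/2)
obs 3: x=1 → posterior Dirichlet(4/3, 15/4, 5/2)
obs 4: x=2 → posterior Dirichlet(4/3, 15/4, 7/2)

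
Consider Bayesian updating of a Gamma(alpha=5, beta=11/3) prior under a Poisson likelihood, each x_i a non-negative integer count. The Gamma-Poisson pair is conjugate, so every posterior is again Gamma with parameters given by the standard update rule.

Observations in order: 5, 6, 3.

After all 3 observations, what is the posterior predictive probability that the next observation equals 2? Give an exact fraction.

8965324800000000000000000000/39471584120695485887249589623

obs 1: x=5 → posterior Gamma(10, 14/3)
obs 2: x=6 → posterior Gamma(16, 17/3)
obs 3: x=3 → posterior Gamma(19, 20/3)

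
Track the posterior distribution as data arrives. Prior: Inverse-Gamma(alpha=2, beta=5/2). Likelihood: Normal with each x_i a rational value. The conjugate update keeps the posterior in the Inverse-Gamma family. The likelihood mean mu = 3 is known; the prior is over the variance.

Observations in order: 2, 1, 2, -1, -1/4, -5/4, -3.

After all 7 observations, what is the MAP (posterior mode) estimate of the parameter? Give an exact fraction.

733/104

obs 1: x=2 → posterior Inverse-Gamma(5/2, 3)
obs 2: x=1 → posterior Inverse-Gamma(3, 5)
obs 3: x=2 → posterior Inverse-Gamma(7/2, 11/2)
obs 4: x=-1 → posterior Inverse-Gamma(4, 27/2)
obs 5: x=-1/4 → posterior Inverse-Gamma(9/2, 601/32)
obs 6: x=-5/4 → posterior Inverse-Gamma(5, 445/16)
obs 7: x=-3 → posterior Inverse-Gamma(11/2, 733/16)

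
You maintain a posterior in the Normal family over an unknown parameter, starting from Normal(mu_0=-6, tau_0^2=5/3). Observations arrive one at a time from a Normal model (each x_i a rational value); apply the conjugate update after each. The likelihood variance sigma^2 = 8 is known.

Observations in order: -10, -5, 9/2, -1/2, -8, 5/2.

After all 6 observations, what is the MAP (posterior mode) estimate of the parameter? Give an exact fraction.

-151/36

obs 1: x=-10 → posterior Normal(-194/29, 40/29)
obs 2: x=-5 → posterior Normal(-219/34, 20/17)
obs 3: x=9/2 → posterior Normal(-131/26, 40/39)
obs 4: x=-1/2 → posterior Normal(-199/44, 10/11)
obs 5: x=-8 → posterior Normal(-239/49, 40/49)
obs 6: x=5/2 → posterior Normal(-151/36, 20/27)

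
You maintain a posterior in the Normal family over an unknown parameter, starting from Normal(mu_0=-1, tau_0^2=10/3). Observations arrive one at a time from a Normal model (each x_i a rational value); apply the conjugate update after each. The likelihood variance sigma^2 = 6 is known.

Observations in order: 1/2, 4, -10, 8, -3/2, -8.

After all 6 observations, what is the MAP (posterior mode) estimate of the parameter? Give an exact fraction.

obs 1: x=1/2 → posterior Normal(-13/28, 15/7)
obs 2: x=4 → posterior Normal(27/38, 30/19)
obs 3: x=-10 → posterior Normal(-73/48, 5/4)
obs 4: x=8 → posterior Normal(7/58, 30/29)
obs 5: x=-3/2 → posterior Normal(-2/17, 15/17)
obs 6: x=-8 → posterior Normal(-44/39, 10/13)

-44/39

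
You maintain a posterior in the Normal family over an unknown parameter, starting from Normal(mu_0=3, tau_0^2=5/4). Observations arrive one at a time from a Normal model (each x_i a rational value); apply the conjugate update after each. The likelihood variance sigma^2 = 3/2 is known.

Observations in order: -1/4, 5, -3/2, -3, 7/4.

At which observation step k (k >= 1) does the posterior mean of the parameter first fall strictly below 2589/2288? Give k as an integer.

obs 1: x=-1/4 → posterior Normal(67/44, 15/22)
obs 2: x=5 → posterior Normal(167/64, 15/32)
obs 3: x=-3/2 → posterior Normal(137/84, 5/14)
obs 4: x=-3 → posterior Normal(77/104, 15/52)
obs 5: x=7/4 → posterior Normal(28/31, 15/62)

k = 4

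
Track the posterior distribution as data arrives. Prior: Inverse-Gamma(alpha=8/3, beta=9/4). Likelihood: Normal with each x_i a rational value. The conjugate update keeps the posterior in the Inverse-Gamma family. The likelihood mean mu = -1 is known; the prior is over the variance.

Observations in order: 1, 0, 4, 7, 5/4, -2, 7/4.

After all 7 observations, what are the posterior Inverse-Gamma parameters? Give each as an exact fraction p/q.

obs 1: x=1 → posterior Inverse-Gamma(19/6, 17/4)
obs 2: x=0 → posterior Inverse-Gamma(11/3, 19/4)
obs 3: x=4 → posterior Inverse-Gamma(25/6, 69/4)
obs 4: x=7 → posterior Inverse-Gamma(14/3, 197/4)
obs 5: x=5/4 → posterior Inverse-Gamma(31/6, 1657/32)
obs 6: x=-2 → posterior Inverse-Gamma(17/3, 1673/32)
obs 7: x=7/4 → posterior Inverse-Gamma(37/6, 897/16)

alpha=37/6, beta=897/16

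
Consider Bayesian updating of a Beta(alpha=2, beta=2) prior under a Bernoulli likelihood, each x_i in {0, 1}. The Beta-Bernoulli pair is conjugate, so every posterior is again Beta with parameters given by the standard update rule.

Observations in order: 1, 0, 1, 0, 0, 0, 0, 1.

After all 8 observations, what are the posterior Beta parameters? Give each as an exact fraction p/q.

obs 1: x=1 → posterior Beta(3, 2)
obs 2: x=0 → posterior Beta(3, 3)
obs 3: x=1 → posterior Beta(4, 3)
obs 4: x=0 → posterior Beta(4, 4)
obs 5: x=0 → posterior Beta(4, 5)
obs 6: x=0 → posterior Beta(4, 6)
obs 7: x=0 → posterior Beta(4, 7)
obs 8: x=1 → posterior Beta(5, 7)

alpha=5, beta=7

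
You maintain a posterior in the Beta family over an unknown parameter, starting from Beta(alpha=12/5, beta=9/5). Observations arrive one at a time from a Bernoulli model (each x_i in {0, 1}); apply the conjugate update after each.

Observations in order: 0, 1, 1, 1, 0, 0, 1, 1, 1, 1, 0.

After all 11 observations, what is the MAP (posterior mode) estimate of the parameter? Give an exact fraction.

obs 1: x=0 → posterior Beta(12/5, 14/5)
obs 2: x=1 → posterior Beta(17/5, 14/5)
obs 3: x=1 → posterior Beta(22/5, 14/5)
obs 4: x=1 → posterior Beta(27/5, 14/5)
obs 5: x=0 → posterior Beta(27/5, 19/5)
obs 6: x=0 → posterior Beta(27/5, 24/5)
obs 7: x=1 → posterior Beta(32/5, 24/5)
obs 8: x=1 → posterior Beta(37/5, 24/5)
obs 9: x=1 → posterior Beta(42/5, 24/5)
obs 10: x=1 → posterior Beta(47/5, 24/5)
obs 11: x=0 → posterior Beta(47/5, 29/5)

7/11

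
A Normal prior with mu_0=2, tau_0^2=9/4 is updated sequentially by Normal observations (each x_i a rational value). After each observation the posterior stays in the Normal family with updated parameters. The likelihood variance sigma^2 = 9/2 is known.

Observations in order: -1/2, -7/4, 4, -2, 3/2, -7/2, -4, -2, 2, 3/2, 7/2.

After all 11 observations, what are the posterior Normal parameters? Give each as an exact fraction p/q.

mu_0=11/52, tau_0^2=9/26

obs 1: x=-1/2 → posterior Normal(7/6, 3/2)
obs 2: x=-7/4 → posterior Normal(7/16, 9/8)
obs 3: x=4 → posterior Normal(23/20, 9/10)
obs 4: x=-2 → posterior Normal(5/8, 3/4)
obs 5: x=3/2 → posterior Normal(3/4, 9/14)
obs 6: x=-7/2 → posterior Normal(7/32, 9/16)
obs 7: x=-4 → posterior Normal(-1/4, 1/2)
obs 8: x=-2 → posterior Normal(-17/40, 9/20)
obs 9: x=2 → posterior Normal(-9/44, 9/22)
obs 10: x=3/2 → posterior Normal(-1/16, 3/8)
obs 11: x=7/2 → posterior Normal(11/52, 9/26)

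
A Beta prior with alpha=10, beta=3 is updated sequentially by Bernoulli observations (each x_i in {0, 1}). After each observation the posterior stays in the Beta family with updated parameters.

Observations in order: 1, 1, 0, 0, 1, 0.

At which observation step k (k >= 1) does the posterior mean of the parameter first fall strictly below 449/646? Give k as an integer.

obs 1: x=1 → posterior Beta(11, 3)
obs 2: x=1 → posterior Beta(12, 3)
obs 3: x=0 → posterior Beta(12, 4)
obs 4: x=0 → posterior Beta(12, 5)
obs 5: x=1 → posterior Beta(13, 5)
obs 6: x=0 → posterior Beta(13, 6)

k = 6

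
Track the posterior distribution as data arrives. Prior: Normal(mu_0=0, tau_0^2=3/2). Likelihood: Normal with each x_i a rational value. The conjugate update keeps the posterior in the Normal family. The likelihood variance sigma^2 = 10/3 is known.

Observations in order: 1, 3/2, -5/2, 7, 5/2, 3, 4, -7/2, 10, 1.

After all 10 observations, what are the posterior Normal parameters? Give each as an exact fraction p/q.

mu_0=108/55, tau_0^2=3/11

obs 1: x=1 → posterior Normal(9/29, 30/29)
obs 2: x=3/2 → posterior Normal(45/76, 15/19)
obs 3: x=-5/2 → posterior Normal(0, 30/47)
obs 4: x=7 → posterior Normal(9/8, 15/28)
obs 5: x=5/2 → posterior Normal(171/130, 6/13)
obs 6: x=3 → posterior Normal(225/148, 15/37)
obs 7: x=4 → posterior Normal(297/166, 30/83)
obs 8: x=-7/2 → posterior Normal(117/92, 15/46)
obs 9: x=10 → posterior Normal(207/101, 30/101)
obs 10: x=1 → posterior Normal(108/55, 3/11)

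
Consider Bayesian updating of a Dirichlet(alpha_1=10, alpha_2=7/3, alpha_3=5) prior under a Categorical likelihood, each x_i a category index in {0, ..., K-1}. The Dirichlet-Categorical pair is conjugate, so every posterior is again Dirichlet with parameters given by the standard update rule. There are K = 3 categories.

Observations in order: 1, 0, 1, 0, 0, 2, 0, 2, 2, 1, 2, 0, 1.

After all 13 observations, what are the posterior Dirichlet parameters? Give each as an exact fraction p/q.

alpha_1=15, alpha_2=19/3, alpha_3=9

obs 1: x=1 → posterior Dirichlet(10, 10/3, 5)
obs 2: x=0 → posterior Dirichlet(11, 10/3, 5)
obs 3: x=1 → posterior Dirichlet(11, 13/3, 5)
obs 4: x=0 → posterior Dirichlet(12, 13/3, 5)
obs 5: x=0 → posterior Dirichlet(13, 13/3, 5)
obs 6: x=2 → posterior Dirichlet(13, 13/3, 6)
obs 7: x=0 → posterior Dirichlet(14, 13/3, 6)
obs 8: x=2 → posterior Dirichlet(14, 13/3, 7)
obs 9: x=2 → posterior Dirichlet(14, 13/3, 8)
obs 10: x=1 → posterior Dirichlet(14, 16/3, 8)
obs 11: x=2 → posterior Dirichlet(14, 16/3, 9)
obs 12: x=0 → posterior Dirichlet(15, 16/3, 9)
obs 13: x=1 → posterior Dirichlet(15, 19/3, 9)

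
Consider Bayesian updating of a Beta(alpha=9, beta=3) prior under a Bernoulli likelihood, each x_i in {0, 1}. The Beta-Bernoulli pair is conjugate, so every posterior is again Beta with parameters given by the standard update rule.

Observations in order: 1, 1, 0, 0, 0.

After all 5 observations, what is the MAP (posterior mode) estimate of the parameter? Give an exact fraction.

obs 1: x=1 → posterior Beta(10, 3)
obs 2: x=1 → posterior Beta(11, 3)
obs 3: x=0 → posterior Beta(11, 4)
obs 4: x=0 → posterior Beta(11, 5)
obs 5: x=0 → posterior Beta(11, 6)

2/3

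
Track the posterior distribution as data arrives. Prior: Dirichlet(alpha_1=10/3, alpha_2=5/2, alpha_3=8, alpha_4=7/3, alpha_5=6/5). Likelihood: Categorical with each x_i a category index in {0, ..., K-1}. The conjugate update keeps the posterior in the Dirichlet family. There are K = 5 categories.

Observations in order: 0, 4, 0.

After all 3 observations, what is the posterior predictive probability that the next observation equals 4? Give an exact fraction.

66/611

obs 1: x=0 → posterior Dirichlet(13/3, 5/2, 8, 7/3, 6/5)
obs 2: x=4 → posterior Dirichlet(13/3, 5/2, 8, 7/3, 11/5)
obs 3: x=0 → posterior Dirichlet(16/3, 5/2, 8, 7/3, 11/5)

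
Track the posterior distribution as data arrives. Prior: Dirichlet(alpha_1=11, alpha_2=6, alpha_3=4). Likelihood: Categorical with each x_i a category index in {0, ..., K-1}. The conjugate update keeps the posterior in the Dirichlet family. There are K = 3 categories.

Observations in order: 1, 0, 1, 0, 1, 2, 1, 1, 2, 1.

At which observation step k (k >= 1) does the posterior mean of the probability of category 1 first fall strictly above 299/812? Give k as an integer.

obs 1: x=1 → posterior Dirichlet(11, 7, 4)
obs 2: x=0 → posterior Dirichlet(12, 7, 4)
obs 3: x=1 → posterior Dirichlet(12, 8, 4)
obs 4: x=0 → posterior Dirichlet(13, 8, 4)
obs 5: x=1 → posterior Dirichlet(13, 9, 4)
obs 6: x=2 → posterior Dirichlet(13, 9, 5)
obs 7: x=1 → posterior Dirichlet(13, 10, 5)
obs 8: x=1 → posterior Dirichlet(13, 11, 5)
obs 9: x=2 → posterior Dirichlet(13, 11, 6)
obs 10: x=1 → posterior Dirichlet(13, 12, 6)

k = 8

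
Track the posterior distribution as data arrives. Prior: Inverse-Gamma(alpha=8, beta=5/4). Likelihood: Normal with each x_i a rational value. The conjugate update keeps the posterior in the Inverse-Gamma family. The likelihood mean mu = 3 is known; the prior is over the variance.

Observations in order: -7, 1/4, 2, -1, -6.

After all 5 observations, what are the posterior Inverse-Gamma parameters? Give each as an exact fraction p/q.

alpha=21/2, beta=3329/32

obs 1: x=-7 → posterior Inverse-Gamma(17/2, 205/4)
obs 2: x=1/4 → posterior Inverse-Gamma(9, 1761/32)
obs 3: x=2 → posterior Inverse-Gamma(19/2, 1777/32)
obs 4: x=-1 → posterior Inverse-Gamma(10, 2033/32)
obs 5: x=-6 → posterior Inverse-Gamma(21/2, 3329/32)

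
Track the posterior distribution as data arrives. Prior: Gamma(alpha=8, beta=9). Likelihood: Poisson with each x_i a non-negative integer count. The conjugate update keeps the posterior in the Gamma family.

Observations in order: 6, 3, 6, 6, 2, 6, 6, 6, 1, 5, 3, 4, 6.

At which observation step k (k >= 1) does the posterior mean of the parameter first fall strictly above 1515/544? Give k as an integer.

obs 1: x=6 → posterior Gamma(14, 10)
obs 2: x=3 → posterior Gamma(17, 11)
obs 3: x=6 → posterior Gamma(23, 12)
obs 4: x=6 → posterior Gamma(29, 13)
obs 5: x=2 → posterior Gamma(31, 14)
obs 6: x=6 → posterior Gamma(37, 15)
obs 7: x=6 → posterior Gamma(43, 16)
obs 8: x=6 → posterior Gamma(49, 17)
obs 9: x=1 → posterior Gamma(50, 18)
obs 10: x=5 → posterior Gamma(55, 19)
obs 11: x=3 → posterior Gamma(58, 20)
obs 12: x=4 → posterior Gamma(62, 21)
obs 13: x=6 → posterior Gamma(68, 22)

k = 8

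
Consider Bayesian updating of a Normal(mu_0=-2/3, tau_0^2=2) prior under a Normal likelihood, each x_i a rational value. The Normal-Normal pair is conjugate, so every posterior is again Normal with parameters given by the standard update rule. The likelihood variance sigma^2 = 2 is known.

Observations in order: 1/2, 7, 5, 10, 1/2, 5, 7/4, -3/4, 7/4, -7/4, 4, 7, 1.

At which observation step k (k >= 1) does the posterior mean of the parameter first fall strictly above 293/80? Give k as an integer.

k = 4

obs 1: x=1/2 → posterior Normal(-1/12, 1)
obs 2: x=7 → posterior Normal(41/18, 2/3)
obs 3: x=5 → posterior Normal(71/24, 1/2)
obs 4: x=10 → posterior Normal(131/30, 2/5)
obs 5: x=1/2 → posterior Normal(67/18, 1/3)
obs 6: x=5 → posterior Normal(82/21, 2/7)
obs 7: x=7/4 → posterior Normal(349/96, 1/4)
obs 8: x=-3/4 → posterior Normal(85/27, 2/9)
obs 9: x=7/4 → posterior Normal(361/120, 1/5)
obs 10: x=-7/4 → posterior Normal(85/33, 2/11)
obs 11: x=4 → posterior Normal(97/36, 1/6)
obs 12: x=7 → posterior Normal(118/39, 2/13)
obs 13: x=1 → posterior Normal(121/42, 1/7)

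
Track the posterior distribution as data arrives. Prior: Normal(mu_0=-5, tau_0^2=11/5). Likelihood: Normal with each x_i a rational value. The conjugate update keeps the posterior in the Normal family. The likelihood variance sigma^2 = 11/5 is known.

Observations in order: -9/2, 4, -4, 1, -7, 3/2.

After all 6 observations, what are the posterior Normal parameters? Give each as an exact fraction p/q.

obs 1: x=-9/2 → posterior Normal(-19/4, 11/10)
obs 2: x=4 → posterior Normal(-11/6, 11/15)
obs 3: x=-4 → posterior Normal(-19/8, 11/20)
obs 4: x=1 → posterior Normal(-17/10, 11/25)
obs 5: x=-7 → posterior Normal(-31/12, 11/30)
obs 6: x=3/2 → posterior Normal(-2, 11/35)

mu_0=-2, tau_0^2=11/35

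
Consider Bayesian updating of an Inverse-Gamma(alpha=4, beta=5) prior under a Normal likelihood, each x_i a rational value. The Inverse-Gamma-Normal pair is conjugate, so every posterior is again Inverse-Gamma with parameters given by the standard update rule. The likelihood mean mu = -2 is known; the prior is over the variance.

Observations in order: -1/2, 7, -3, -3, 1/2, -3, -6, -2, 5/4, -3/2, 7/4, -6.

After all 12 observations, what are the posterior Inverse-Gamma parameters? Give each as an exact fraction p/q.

obs 1: x=-1/2 → posterior Inverse-Gamma(9/2, 49/8)
obs 2: x=7 → posterior Inverse-Gamma(5, 373/8)
obs 3: x=-3 → posterior Inverse-Gamma(11/2, 377/8)
obs 4: x=-3 → posterior Inverse-Gamma(6, 381/8)
obs 5: x=1/2 → posterior Inverse-Gamma(13/2, 203/4)
obs 6: x=-3 → posterior Inverse-Gamma(7, 205/4)
obs 7: x=-6 → posterior Inverse-Gamma(15/2, 237/4)
obs 8: x=-2 → posterior Inverse-Gamma(8, 237/4)
obs 9: x=5/4 → posterior Inverse-Gamma(17/2, 2065/32)
obs 10: x=-3/2 → posterior Inverse-Gamma(9, 2069/32)
obs 11: x=7/4 → posterior Inverse-Gamma(19/2, 1147/16)
obs 12: x=-6 → posterior Inverse-Gamma(10, 1275/16)

alpha=10, beta=1275/16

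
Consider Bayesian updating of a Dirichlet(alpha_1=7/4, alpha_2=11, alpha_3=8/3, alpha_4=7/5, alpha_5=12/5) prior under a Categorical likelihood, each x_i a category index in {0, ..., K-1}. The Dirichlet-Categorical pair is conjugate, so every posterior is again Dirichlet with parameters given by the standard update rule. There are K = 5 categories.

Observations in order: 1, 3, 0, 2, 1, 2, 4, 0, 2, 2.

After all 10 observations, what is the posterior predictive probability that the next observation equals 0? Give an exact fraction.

obs 1: x=1 → posterior Dirichlet(7/4, 12, 8/3, 7/5, 12/5)
obs 2: x=3 → posterior Dirichlet(7/4, 12, 8/3, 12/5, 12/5)
obs 3: x=0 → posterior Dirichlet(11/4, 12, 8/3, 12/5, 12/5)
obs 4: x=2 → posterior Dirichlet(11/4, 12, 11/3, 12/5, 12/5)
obs 5: x=1 → posterior Dirichlet(11/4, 13, 11/3, 12/5, 12/5)
obs 6: x=2 → posterior Dirichlet(11/4, 13, 14/3, 12/5, 12/5)
obs 7: x=4 → posterior Dirichlet(11/4, 13, 14/3, 12/5, 17/5)
obs 8: x=0 → posterior Dirichlet(15/4, 13, 14/3, 12/5, 17/5)
obs 9: x=2 → posterior Dirichlet(15/4, 13, 17/3, 12/5, 17/5)
obs 10: x=2 → posterior Dirichlet(15/4, 13, 20/3, 12/5, 17/5)

225/1753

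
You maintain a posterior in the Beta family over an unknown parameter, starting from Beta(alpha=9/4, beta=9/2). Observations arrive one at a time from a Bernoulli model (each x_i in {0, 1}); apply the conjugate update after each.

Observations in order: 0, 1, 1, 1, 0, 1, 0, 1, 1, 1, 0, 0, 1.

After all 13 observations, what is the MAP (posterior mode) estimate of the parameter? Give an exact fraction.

obs 1: x=0 → posterior Beta(9/4, 11/2)
obs 2: x=1 → posterior Beta(13/4, 11/2)
obs 3: x=1 → posterior Beta(17/4, 11/2)
obs 4: x=1 → posterior Beta(21/4, 11/2)
obs 5: x=0 → posterior Beta(21/4, 13/2)
obs 6: x=1 → posterior Beta(25/4, 13/2)
obs 7: x=0 → posterior Beta(25/4, 15/2)
obs 8: x=1 → posterior Beta(29/4, 15/2)
obs 9: x=1 → posterior Beta(33/4, 15/2)
obs 10: x=1 → posterior Beta(37/4, 15/2)
obs 11: x=0 → posterior Beta(37/4, 17/2)
obs 12: x=0 → posterior Beta(37/4, 19/2)
obs 13: x=1 → posterior Beta(41/4, 19/2)

37/71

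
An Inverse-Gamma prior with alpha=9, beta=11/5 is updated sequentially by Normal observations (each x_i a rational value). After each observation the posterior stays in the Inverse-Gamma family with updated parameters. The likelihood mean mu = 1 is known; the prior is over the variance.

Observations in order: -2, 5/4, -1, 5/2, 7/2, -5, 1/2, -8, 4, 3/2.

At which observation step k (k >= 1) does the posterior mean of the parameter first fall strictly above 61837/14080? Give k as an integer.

k = 8

obs 1: x=-2 → posterior Inverse-Gamma(19/2, 67/10)
obs 2: x=5/4 → posterior Inverse-Gamma(10, 1077/160)
obs 3: x=-1 → posterior Inverse-Gamma(21/2, 1397/160)
obs 4: x=5/2 → posterior Inverse-Gamma(11, 1577/160)
obs 5: x=7/2 → posterior Inverse-Gamma(23/2, 2077/160)
obs 6: x=-5 → posterior Inverse-Gamma(12, 4957/160)
obs 7: x=1/2 → posterior Inverse-Gamma(25/2, 4977/160)
obs 8: x=-8 → posterior Inverse-Gamma(13, 11457/160)
obs 9: x=4 → posterior Inverse-Gamma(27/2, 12177/160)
obs 10: x=3/2 → posterior Inverse-Gamma(14, 12197/160)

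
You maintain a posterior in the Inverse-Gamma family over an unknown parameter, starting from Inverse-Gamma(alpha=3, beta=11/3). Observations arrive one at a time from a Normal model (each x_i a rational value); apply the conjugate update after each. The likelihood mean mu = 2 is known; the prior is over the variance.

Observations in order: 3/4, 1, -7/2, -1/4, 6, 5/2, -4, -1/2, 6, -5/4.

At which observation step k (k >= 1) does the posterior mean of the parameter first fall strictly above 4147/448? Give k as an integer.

k = 10

obs 1: x=3/4 → posterior Inverse-Gamma(7/2, 427/96)
obs 2: x=1 → posterior Inverse-Gamma(4, 475/96)
obs 3: x=-7/2 → posterior Inverse-Gamma(9/2, 1927/96)
obs 4: x=-1/4 → posterior Inverse-Gamma(5, 1085/48)
obs 5: x=6 → posterior Inverse-Gamma(11/2, 1469/48)
obs 6: x=5/2 → posterior Inverse-Gamma(6, 1475/48)
obs 7: x=-4 → posterior Inverse-Gamma(13/2, 2339/48)
obs 8: x=-1/2 → posterior Inverse-Gamma(7, 2489/48)
obs 9: x=6 → posterior Inverse-Gamma(15/2, 2873/48)
obs 10: x=-5/4 → posterior Inverse-Gamma(8, 6253/96)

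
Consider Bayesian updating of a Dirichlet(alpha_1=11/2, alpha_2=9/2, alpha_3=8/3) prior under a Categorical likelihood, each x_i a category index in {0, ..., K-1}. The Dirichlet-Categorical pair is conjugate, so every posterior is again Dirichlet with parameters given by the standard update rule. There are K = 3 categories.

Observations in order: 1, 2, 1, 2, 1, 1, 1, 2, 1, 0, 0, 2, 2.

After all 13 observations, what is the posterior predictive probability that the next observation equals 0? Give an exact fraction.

45/154

obs 1: x=1 → posterior Dirichlet(11/2, 11/2, 8/3)
obs 2: x=2 → posterior Dirichlet(11/2, 11/2, 11/3)
obs 3: x=1 → posterior Dirichlet(11/2, 13/2, 11/3)
obs 4: x=2 → posterior Dirichlet(11/2, 13/2, 14/3)
obs 5: x=1 → posterior Dirichlet(11/2, 15/2, 14/3)
obs 6: x=1 → posterior Dirichlet(11/2, 17/2, 14/3)
obs 7: x=1 → posterior Dirichlet(11/2, 19/2, 14/3)
obs 8: x=2 → posterior Dirichlet(11/2, 19/2, 17/3)
obs 9: x=1 → posterior Dirichlet(11/2, 21/2, 17/3)
obs 10: x=0 → posterior Dirichlet(13/2, 21/2, 17/3)
obs 11: x=0 → posterior Dirichlet(15/2, 21/2, 17/3)
obs 12: x=2 → posterior Dirichlet(15/2, 21/2, 20/3)
obs 13: x=2 → posterior Dirichlet(15/2, 21/2, 23/3)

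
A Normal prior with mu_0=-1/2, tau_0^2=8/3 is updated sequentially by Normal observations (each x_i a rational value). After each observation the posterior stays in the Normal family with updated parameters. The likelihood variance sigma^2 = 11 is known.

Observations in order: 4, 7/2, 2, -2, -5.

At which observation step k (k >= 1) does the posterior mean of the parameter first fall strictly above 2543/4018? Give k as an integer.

obs 1: x=4 → posterior Normal(31/82, 88/41)
obs 2: x=7/2 → posterior Normal(87/98, 88/49)
obs 3: x=2 → posterior Normal(119/114, 88/57)
obs 4: x=-2 → posterior Normal(87/130, 88/65)
obs 5: x=-5 → posterior Normal(7/146, 88/73)

k = 2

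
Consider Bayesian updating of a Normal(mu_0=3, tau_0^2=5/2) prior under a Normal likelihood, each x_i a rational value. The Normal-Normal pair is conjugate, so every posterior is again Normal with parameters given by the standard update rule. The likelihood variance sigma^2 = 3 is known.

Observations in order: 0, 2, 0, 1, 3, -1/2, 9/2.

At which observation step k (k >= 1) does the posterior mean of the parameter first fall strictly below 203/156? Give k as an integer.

k = 4

obs 1: x=0 → posterior Normal(18/11, 15/11)
obs 2: x=2 → posterior Normal(7/4, 15/16)
obs 3: x=0 → posterior Normal(4/3, 5/7)
obs 4: x=1 → posterior Normal(33/26, 15/26)
obs 5: x=3 → posterior Normal(48/31, 15/31)
obs 6: x=-1/2 → posterior Normal(91/72, 5/12)
obs 7: x=9/2 → posterior Normal(68/41, 15/41)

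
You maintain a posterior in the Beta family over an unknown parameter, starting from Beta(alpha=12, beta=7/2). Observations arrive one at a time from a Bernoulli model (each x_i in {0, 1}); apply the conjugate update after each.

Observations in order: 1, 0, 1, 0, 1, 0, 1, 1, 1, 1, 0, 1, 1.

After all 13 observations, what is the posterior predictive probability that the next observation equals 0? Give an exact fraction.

5/19

obs 1: x=1 → posterior Beta(13, 7/2)
obs 2: x=0 → posterior Beta(13, 9/2)
obs 3: x=1 → posterior Beta(14, 9/2)
obs 4: x=0 → posterior Beta(14, 11/2)
obs 5: x=1 → posterior Beta(15, 11/2)
obs 6: x=0 → posterior Beta(15, 13/2)
obs 7: x=1 → posterior Beta(16, 13/2)
obs 8: x=1 → posterior Beta(17, 13/2)
obs 9: x=1 → posterior Beta(18, 13/2)
obs 10: x=1 → posterior Beta(19, 13/2)
obs 11: x=0 → posterior Beta(19, 15/2)
obs 12: x=1 → posterior Beta(20, 15/2)
obs 13: x=1 → posterior Beta(21, 15/2)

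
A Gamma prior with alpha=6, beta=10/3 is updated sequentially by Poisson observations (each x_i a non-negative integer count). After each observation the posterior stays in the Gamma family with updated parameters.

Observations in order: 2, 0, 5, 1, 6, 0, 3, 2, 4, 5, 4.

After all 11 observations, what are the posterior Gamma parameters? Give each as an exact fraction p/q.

alpha=38, beta=43/3

obs 1: x=2 → posterior Gamma(8, 13/3)
obs 2: x=0 → posterior Gamma(8, 16/3)
obs 3: x=5 → posterior Gamma(13, 19/3)
obs 4: x=1 → posterior Gamma(14, 22/3)
obs 5: x=6 → posterior Gamma(20, 25/3)
obs 6: x=0 → posterior Gamma(20, 28/3)
obs 7: x=3 → posterior Gamma(23, 31/3)
obs 8: x=2 → posterior Gamma(25, 34/3)
obs 9: x=4 → posterior Gamma(29, 37/3)
obs 10: x=5 → posterior Gamma(34, 40/3)
obs 11: x=4 → posterior Gamma(38, 43/3)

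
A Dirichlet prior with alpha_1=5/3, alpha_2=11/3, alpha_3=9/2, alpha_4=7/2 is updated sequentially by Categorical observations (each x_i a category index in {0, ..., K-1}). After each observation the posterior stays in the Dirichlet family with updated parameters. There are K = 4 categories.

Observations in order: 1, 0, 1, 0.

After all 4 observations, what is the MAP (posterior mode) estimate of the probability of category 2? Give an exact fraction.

21/80

obs 1: x=1 → posterior Dirichlet(5/3, 14/3, 9/2, 7/2)
obs 2: x=0 → posterior Dirichlet(8/3, 14/3, 9/2, 7/2)
obs 3: x=1 → posterior Dirichlet(8/3, 17/3, 9/2, 7/2)
obs 4: x=0 → posterior Dirichlet(11/3, 17/3, 9/2, 7/2)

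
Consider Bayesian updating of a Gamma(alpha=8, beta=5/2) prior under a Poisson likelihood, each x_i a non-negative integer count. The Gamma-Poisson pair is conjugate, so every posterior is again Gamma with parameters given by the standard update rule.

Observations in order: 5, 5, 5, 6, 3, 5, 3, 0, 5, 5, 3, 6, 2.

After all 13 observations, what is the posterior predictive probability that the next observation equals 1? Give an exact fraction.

1146629615213034297658930129738331240569073988679588339455650075399472778762644442536795517382/14056081687956667971416204305748301101459012397586931130737559864990284177236443059643187172289

obs 1: x=5 → posterior Gamma(13, 7/2)
obs 2: x=5 → posterior Gamma(18, 9/2)
obs 3: x=5 → posterior Gamma(23, 11/2)
obs 4: x=6 → posterior Gamma(29, 13/2)
obs 5: x=3 → posterior Gamma(32, 15/2)
obs 6: x=5 → posterior Gamma(37, 17/2)
obs 7: x=3 → posterior Gamma(40, 19/2)
obs 8: x=0 → posterior Gamma(40, 21/2)
obs 9: x=5 → posterior Gamma(45, 23/2)
obs 10: x=5 → posterior Gamma(50, 25/2)
obs 11: x=3 → posterior Gamma(53, 27/2)
obs 12: x=6 → posterior Gamma(59, 29/2)
obs 13: x=2 → posterior Gamma(61, 31/2)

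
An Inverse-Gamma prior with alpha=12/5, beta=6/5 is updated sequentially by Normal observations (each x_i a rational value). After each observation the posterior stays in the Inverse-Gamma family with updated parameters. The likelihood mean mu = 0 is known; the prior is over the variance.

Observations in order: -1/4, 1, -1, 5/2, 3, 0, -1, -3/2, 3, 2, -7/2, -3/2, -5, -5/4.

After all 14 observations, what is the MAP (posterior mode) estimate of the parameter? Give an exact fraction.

obs 1: x=-1/4 → posterior Inverse-Gamma(29/10, 197/160)
obs 2: x=1 → posterior Inverse-Gamma(17/5, 277/160)
obs 3: x=-1 → posterior Inverse-Gamma(39/10, 357/160)
obs 4: x=5/2 → posterior Inverse-Gamma(22/5, 857/160)
obs 5: x=3 → posterior Inverse-Gamma(49/10, 1577/160)
obs 6: x=0 → posterior Inverse-Gamma(27/5, 1577/160)
obs 7: x=-1 → posterior Inverse-Gamma(59/10, 1657/160)
obs 8: x=-3/2 → posterior Inverse-Gamma(32/5, 1837/160)
obs 9: x=3 → posterior Inverse-Gamma(69/10, 2557/160)
obs 10: x=2 → posterior Inverse-Gamma(37/5, 2877/160)
obs 11: x=-7/2 → posterior Inverse-Gamma(79/10, 3857/160)
obs 12: x=-3/2 → posterior Inverse-Gamma(42/5, 4037/160)
obs 13: x=-5 → posterior Inverse-Gamma(89/10, 6037/160)
obs 14: x=-5/4 → posterior Inverse-Gamma(47/5, 3081/80)

237/64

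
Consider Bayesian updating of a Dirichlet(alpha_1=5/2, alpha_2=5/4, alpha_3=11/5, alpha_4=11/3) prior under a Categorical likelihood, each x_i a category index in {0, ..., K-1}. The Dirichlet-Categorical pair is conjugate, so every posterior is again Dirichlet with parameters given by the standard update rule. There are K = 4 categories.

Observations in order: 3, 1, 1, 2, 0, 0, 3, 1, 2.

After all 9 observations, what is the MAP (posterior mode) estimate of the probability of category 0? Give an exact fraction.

210/877

obs 1: x=3 → posterior Dirichlet(5/2, 5/4, 11/5, 14/3)
obs 2: x=1 → posterior Dirichlet(5/2, 9/4, 11/5, 14/3)
obs 3: x=1 → posterior Dirichlet(5/2, 13/4, 11/5, 14/3)
obs 4: x=2 → posterior Dirichlet(5/2, 13/4, 16/5, 14/3)
obs 5: x=0 → posterior Dirichlet(7/2, 13/4, 16/5, 14/3)
obs 6: x=0 → posterior Dirichlet(9/2, 13/4, 16/5, 14/3)
obs 7: x=3 → posterior Dirichlet(9/2, 13/4, 16/5, 17/3)
obs 8: x=1 → posterior Dirichlet(9/2, 17/4, 16/5, 17/3)
obs 9: x=2 → posterior Dirichlet(9/2, 17/4, 21/5, 17/3)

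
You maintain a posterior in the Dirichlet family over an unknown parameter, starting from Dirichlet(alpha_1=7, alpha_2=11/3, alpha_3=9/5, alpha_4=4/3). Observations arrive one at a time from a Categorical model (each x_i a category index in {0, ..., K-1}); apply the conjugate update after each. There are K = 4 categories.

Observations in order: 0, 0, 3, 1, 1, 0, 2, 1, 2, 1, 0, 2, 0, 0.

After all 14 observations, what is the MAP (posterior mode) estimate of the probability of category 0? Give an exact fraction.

obs 1: x=0 → posterior Dirichlet(8, 11/3, 9/5, 4/3)
obs 2: x=0 → posterior Dirichlet(9, 11/3, 9/5, 4/3)
obs 3: x=3 → posterior Dirichlet(9, 11/3, 9/5, 7/3)
obs 4: x=1 → posterior Dirichlet(9, 14/3, 9/5, 7/3)
obs 5: x=1 → posterior Dirichlet(9, 17/3, 9/5, 7/3)
obs 6: x=0 → posterior Dirichlet(10, 17/3, 9/5, 7/3)
obs 7: x=2 → posterior Dirichlet(10, 17/3, 14/5, 7/3)
obs 8: x=1 → posterior Dirichlet(10, 20/3, 14/5, 7/3)
obs 9: x=2 → posterior Dirichlet(10, 20/3, 19/5, 7/3)
obs 10: x=1 → posterior Dirichlet(10, 23/3, 19/5, 7/3)
obs 11: x=0 → posterior Dirichlet(11, 23/3, 19/5, 7/3)
obs 12: x=2 → posterior Dirichlet(11, 23/3, 24/5, 7/3)
obs 13: x=0 → posterior Dirichlet(12, 23/3, 24/5, 7/3)
obs 14: x=0 → posterior Dirichlet(13, 23/3, 24/5, 7/3)

60/119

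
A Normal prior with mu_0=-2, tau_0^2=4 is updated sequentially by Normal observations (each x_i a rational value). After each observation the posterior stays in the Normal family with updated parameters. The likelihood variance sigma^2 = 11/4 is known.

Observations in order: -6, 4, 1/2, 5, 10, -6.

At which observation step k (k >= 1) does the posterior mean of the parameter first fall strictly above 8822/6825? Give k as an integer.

obs 1: x=-6 → posterior Normal(-118/27, 44/27)
obs 2: x=4 → posterior Normal(-54/43, 44/43)
obs 3: x=1/2 → posterior Normal(-46/59, 44/59)
obs 4: x=5 → posterior Normal(34/75, 44/75)
obs 5: x=10 → posterior Normal(194/91, 44/91)
obs 6: x=-6 → posterior Normal(98/107, 44/107)

k = 5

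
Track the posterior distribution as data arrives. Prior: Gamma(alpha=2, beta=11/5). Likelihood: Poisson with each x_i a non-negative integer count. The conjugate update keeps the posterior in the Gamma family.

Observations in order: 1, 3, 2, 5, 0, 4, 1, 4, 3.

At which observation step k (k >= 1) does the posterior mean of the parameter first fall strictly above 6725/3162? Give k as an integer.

k = 8

obs 1: x=1 → posterior Gamma(3, 16/5)
obs 2: x=3 → posterior Gamma(6, 21/5)
obs 3: x=2 → posterior Gamma(8, 26/5)
obs 4: x=5 → posterior Gamma(13, 31/5)
obs 5: x=0 → posterior Gamma(13, 36/5)
obs 6: x=4 → posterior Gamma(17, 41/5)
obs 7: x=1 → posterior Gamma(18, 46/5)
obs 8: x=4 → posterior Gamma(22, 51/5)
obs 9: x=3 → posterior Gamma(25, 56/5)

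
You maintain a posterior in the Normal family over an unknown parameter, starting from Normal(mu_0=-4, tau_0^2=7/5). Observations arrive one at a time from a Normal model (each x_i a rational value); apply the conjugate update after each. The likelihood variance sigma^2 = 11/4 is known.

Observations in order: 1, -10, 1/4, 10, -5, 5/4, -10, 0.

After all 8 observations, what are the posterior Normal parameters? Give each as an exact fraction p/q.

obs 1: x=1 → posterior Normal(-192/83, 77/83)
obs 2: x=-10 → posterior Normal(-472/111, 77/111)
obs 3: x=1/4 → posterior Normal(-465/139, 77/139)
obs 4: x=10 → posterior Normal(-185/167, 77/167)
obs 5: x=-5 → posterior Normal(-5/3, 77/195)
obs 6: x=5/4 → posterior Normal(-290/223, 77/223)
obs 7: x=-10 → posterior Normal(-570/251, 77/251)
obs 8: x=0 → posterior Normal(-190/93, 77/279)

mu_0=-190/93, tau_0^2=77/279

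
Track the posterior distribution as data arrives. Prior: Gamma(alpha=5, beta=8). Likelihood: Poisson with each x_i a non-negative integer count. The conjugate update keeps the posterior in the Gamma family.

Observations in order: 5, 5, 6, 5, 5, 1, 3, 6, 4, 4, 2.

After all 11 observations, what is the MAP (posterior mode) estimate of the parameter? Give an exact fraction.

obs 1: x=5 → posterior Gamma(10, 9)
obs 2: x=5 → posterior Gamma(15, 10)
obs 3: x=6 → posterior Gamma(21, 11)
obs 4: x=5 → posterior Gamma(26, 12)
obs 5: x=5 → posterior Gamma(31, 13)
obs 6: x=1 → posterior Gamma(32, 14)
obs 7: x=3 → posterior Gamma(35, 15)
obs 8: x=6 → posterior Gamma(41, 16)
obs 9: x=4 → posterior Gamma(45, 17)
obs 10: x=4 → posterior Gamma(49, 18)
obs 11: x=2 → posterior Gamma(51, 19)

50/19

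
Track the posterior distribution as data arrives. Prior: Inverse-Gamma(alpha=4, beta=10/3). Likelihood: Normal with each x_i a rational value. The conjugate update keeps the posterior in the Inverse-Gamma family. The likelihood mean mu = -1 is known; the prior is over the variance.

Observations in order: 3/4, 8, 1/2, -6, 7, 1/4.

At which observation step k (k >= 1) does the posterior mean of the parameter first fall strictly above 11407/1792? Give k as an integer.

obs 1: x=3/4 → posterior Inverse-Gamma(9/2, 467/96)
obs 2: x=8 → posterior Inverse-Gamma(5, 4355/96)
obs 3: x=1/2 → posterior Inverse-Gamma(11/2, 4463/96)
obs 4: x=-6 → posterior Inverse-Gamma(6, 5663/96)
obs 5: x=7 → posterior Inverse-Gamma(13/2, 8735/96)
obs 6: x=1/4 → posterior Inverse-Gamma(7, 4405/48)

k = 2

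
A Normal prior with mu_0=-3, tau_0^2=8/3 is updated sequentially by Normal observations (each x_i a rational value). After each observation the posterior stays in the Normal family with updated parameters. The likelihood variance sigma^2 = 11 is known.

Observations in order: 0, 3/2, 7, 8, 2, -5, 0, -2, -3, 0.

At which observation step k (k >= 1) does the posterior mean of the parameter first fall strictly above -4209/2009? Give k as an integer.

k = 2

obs 1: x=0 → posterior Normal(-99/41, 88/41)
obs 2: x=3/2 → posterior Normal(-87/49, 88/49)
obs 3: x=7 → posterior Normal(-31/57, 88/57)
obs 4: x=8 → posterior Normal(33/65, 88/65)
obs 5: x=2 → posterior Normal(49/73, 88/73)
obs 6: x=-5 → posterior Normal(1/9, 88/81)
obs 7: x=0 → posterior Normal(9/89, 88/89)
obs 8: x=-2 → posterior Normal(-7/97, 88/97)
obs 9: x=-3 → posterior Normal(-31/105, 88/105)
obs 10: x=0 → posterior Normal(-31/113, 88/113)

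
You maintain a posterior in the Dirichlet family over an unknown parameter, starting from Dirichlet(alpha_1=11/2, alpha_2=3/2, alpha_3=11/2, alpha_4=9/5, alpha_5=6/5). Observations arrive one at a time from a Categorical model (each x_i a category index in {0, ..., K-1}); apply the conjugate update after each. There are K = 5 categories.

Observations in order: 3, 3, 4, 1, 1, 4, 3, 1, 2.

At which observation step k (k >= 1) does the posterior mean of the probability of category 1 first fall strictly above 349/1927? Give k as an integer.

k = 8

obs 1: x=3 → posterior Dirichlet(11/2, 3/2, 11/2, 14/5, 6/5)
obs 2: x=3 → posterior Dirichlet(11/2, 3/2, 11/2, 19/5, 6/5)
obs 3: x=4 → posterior Dirichlet(11/2, 3/2, 11/2, 19/5, 11/5)
obs 4: x=1 → posterior Dirichlet(11/2, 5/2, 11/2, 19/5, 11/5)
obs 5: x=1 → posterior Dirichlet(11/2, 7/2, 11/2, 19/5, 11/5)
obs 6: x=4 → posterior Dirichlet(11/2, 7/2, 11/2, 19/5, 16/5)
obs 7: x=3 → posterior Dirichlet(11/2, 7/2, 11/2, 24/5, 16/5)
obs 8: x=1 → posterior Dirichlet(11/2, 9/2, 11/2, 24/5, 16/5)
obs 9: x=2 → posterior Dirichlet(11/2, 9/2, 13/2, 24/5, 16/5)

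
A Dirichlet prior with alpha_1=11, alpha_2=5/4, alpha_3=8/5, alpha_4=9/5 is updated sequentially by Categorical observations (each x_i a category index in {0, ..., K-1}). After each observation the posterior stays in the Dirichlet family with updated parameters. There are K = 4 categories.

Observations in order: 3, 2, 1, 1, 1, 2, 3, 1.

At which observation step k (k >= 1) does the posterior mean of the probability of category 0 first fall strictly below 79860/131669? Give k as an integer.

k = 3

obs 1: x=3 → posterior Dirichlet(11, 5/4, 8/5, 14/5)
obs 2: x=2 → posterior Dirichlet(11, 5/4, 13/5, 14/5)
obs 3: x=1 → posterior Dirichlet(11, 9/4, 13/5, 14/5)
obs 4: x=1 → posterior Dirichlet(11, 13/4, 13/5, 14/5)
obs 5: x=1 → posterior Dirichlet(11, 17/4, 13/5, 14/5)
obs 6: x=2 → posterior Dirichlet(11, 17/4, 18/5, 14/5)
obs 7: x=3 → posterior Dirichlet(11, 17/4, 18/5, 19/5)
obs 8: x=1 → posterior Dirichlet(11, 21/4, 18/5, 19/5)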